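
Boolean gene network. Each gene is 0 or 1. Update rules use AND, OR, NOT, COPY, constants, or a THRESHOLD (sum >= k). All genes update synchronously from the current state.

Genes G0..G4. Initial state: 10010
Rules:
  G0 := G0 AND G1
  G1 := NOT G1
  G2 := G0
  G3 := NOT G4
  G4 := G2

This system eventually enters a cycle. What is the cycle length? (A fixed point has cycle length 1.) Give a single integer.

Answer: 2

Derivation:
Step 0: 10010
Step 1: G0=G0&G1=1&0=0 G1=NOT G1=NOT 0=1 G2=G0=1 G3=NOT G4=NOT 0=1 G4=G2=0 -> 01110
Step 2: G0=G0&G1=0&1=0 G1=NOT G1=NOT 1=0 G2=G0=0 G3=NOT G4=NOT 0=1 G4=G2=1 -> 00011
Step 3: G0=G0&G1=0&0=0 G1=NOT G1=NOT 0=1 G2=G0=0 G3=NOT G4=NOT 1=0 G4=G2=0 -> 01000
Step 4: G0=G0&G1=0&1=0 G1=NOT G1=NOT 1=0 G2=G0=0 G3=NOT G4=NOT 0=1 G4=G2=0 -> 00010
Step 5: G0=G0&G1=0&0=0 G1=NOT G1=NOT 0=1 G2=G0=0 G3=NOT G4=NOT 0=1 G4=G2=0 -> 01010
Step 6: G0=G0&G1=0&1=0 G1=NOT G1=NOT 1=0 G2=G0=0 G3=NOT G4=NOT 0=1 G4=G2=0 -> 00010
State from step 6 equals state from step 4 -> cycle length 2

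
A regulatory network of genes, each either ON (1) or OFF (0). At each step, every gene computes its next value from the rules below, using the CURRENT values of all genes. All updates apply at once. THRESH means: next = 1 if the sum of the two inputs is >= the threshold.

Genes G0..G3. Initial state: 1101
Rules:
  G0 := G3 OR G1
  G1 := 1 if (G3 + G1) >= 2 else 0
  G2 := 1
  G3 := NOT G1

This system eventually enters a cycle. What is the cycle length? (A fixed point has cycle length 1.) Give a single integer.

Answer: 1

Derivation:
Step 0: 1101
Step 1: G0=G3|G1=1|1=1 G1=(1+1>=2)=1 G2=1(const) G3=NOT G1=NOT 1=0 -> 1110
Step 2: G0=G3|G1=0|1=1 G1=(0+1>=2)=0 G2=1(const) G3=NOT G1=NOT 1=0 -> 1010
Step 3: G0=G3|G1=0|0=0 G1=(0+0>=2)=0 G2=1(const) G3=NOT G1=NOT 0=1 -> 0011
Step 4: G0=G3|G1=1|0=1 G1=(1+0>=2)=0 G2=1(const) G3=NOT G1=NOT 0=1 -> 1011
Step 5: G0=G3|G1=1|0=1 G1=(1+0>=2)=0 G2=1(const) G3=NOT G1=NOT 0=1 -> 1011
State from step 5 equals state from step 4 -> cycle length 1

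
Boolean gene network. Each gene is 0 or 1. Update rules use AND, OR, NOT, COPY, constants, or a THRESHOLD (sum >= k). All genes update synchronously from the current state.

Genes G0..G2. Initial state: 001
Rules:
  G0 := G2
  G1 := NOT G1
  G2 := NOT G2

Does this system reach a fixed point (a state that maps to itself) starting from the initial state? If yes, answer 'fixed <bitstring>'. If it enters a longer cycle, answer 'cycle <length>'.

Answer: cycle 2

Derivation:
Step 0: 001
Step 1: G0=G2=1 G1=NOT G1=NOT 0=1 G2=NOT G2=NOT 1=0 -> 110
Step 2: G0=G2=0 G1=NOT G1=NOT 1=0 G2=NOT G2=NOT 0=1 -> 001
Cycle of length 2 starting at step 0 -> no fixed point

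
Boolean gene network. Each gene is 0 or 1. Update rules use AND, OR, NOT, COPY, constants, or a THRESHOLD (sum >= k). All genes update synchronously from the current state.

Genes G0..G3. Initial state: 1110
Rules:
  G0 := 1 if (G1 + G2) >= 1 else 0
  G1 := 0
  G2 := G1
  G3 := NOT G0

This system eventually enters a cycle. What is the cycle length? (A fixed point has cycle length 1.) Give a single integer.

Answer: 1

Derivation:
Step 0: 1110
Step 1: G0=(1+1>=1)=1 G1=0(const) G2=G1=1 G3=NOT G0=NOT 1=0 -> 1010
Step 2: G0=(0+1>=1)=1 G1=0(const) G2=G1=0 G3=NOT G0=NOT 1=0 -> 1000
Step 3: G0=(0+0>=1)=0 G1=0(const) G2=G1=0 G3=NOT G0=NOT 1=0 -> 0000
Step 4: G0=(0+0>=1)=0 G1=0(const) G2=G1=0 G3=NOT G0=NOT 0=1 -> 0001
Step 5: G0=(0+0>=1)=0 G1=0(const) G2=G1=0 G3=NOT G0=NOT 0=1 -> 0001
State from step 5 equals state from step 4 -> cycle length 1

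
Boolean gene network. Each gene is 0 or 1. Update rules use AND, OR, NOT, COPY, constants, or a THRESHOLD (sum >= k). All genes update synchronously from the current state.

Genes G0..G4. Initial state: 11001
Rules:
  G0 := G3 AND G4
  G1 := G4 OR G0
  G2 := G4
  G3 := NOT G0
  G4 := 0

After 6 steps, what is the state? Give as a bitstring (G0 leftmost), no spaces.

Step 1: G0=G3&G4=0&1=0 G1=G4|G0=1|1=1 G2=G4=1 G3=NOT G0=NOT 1=0 G4=0(const) -> 01100
Step 2: G0=G3&G4=0&0=0 G1=G4|G0=0|0=0 G2=G4=0 G3=NOT G0=NOT 0=1 G4=0(const) -> 00010
Step 3: G0=G3&G4=1&0=0 G1=G4|G0=0|0=0 G2=G4=0 G3=NOT G0=NOT 0=1 G4=0(const) -> 00010
Step 4: G0=G3&G4=1&0=0 G1=G4|G0=0|0=0 G2=G4=0 G3=NOT G0=NOT 0=1 G4=0(const) -> 00010
Step 5: G0=G3&G4=1&0=0 G1=G4|G0=0|0=0 G2=G4=0 G3=NOT G0=NOT 0=1 G4=0(const) -> 00010
Step 6: G0=G3&G4=1&0=0 G1=G4|G0=0|0=0 G2=G4=0 G3=NOT G0=NOT 0=1 G4=0(const) -> 00010

00010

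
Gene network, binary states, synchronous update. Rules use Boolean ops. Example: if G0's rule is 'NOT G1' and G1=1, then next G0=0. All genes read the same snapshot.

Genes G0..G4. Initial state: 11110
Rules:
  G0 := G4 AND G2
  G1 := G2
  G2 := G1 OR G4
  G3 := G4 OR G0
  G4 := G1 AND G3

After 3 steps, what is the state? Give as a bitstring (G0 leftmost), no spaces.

Step 1: G0=G4&G2=0&1=0 G1=G2=1 G2=G1|G4=1|0=1 G3=G4|G0=0|1=1 G4=G1&G3=1&1=1 -> 01111
Step 2: G0=G4&G2=1&1=1 G1=G2=1 G2=G1|G4=1|1=1 G3=G4|G0=1|0=1 G4=G1&G3=1&1=1 -> 11111
Step 3: G0=G4&G2=1&1=1 G1=G2=1 G2=G1|G4=1|1=1 G3=G4|G0=1|1=1 G4=G1&G3=1&1=1 -> 11111

11111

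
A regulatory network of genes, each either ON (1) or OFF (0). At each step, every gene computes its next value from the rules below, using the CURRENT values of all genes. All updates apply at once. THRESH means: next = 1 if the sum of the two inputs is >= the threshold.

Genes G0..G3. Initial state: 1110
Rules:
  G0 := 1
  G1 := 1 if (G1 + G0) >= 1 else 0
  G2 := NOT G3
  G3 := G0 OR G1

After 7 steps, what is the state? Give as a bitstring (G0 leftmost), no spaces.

Step 1: G0=1(const) G1=(1+1>=1)=1 G2=NOT G3=NOT 0=1 G3=G0|G1=1|1=1 -> 1111
Step 2: G0=1(const) G1=(1+1>=1)=1 G2=NOT G3=NOT 1=0 G3=G0|G1=1|1=1 -> 1101
Step 3: G0=1(const) G1=(1+1>=1)=1 G2=NOT G3=NOT 1=0 G3=G0|G1=1|1=1 -> 1101
Step 4: G0=1(const) G1=(1+1>=1)=1 G2=NOT G3=NOT 1=0 G3=G0|G1=1|1=1 -> 1101
Step 5: G0=1(const) G1=(1+1>=1)=1 G2=NOT G3=NOT 1=0 G3=G0|G1=1|1=1 -> 1101
Step 6: G0=1(const) G1=(1+1>=1)=1 G2=NOT G3=NOT 1=0 G3=G0|G1=1|1=1 -> 1101
Step 7: G0=1(const) G1=(1+1>=1)=1 G2=NOT G3=NOT 1=0 G3=G0|G1=1|1=1 -> 1101

1101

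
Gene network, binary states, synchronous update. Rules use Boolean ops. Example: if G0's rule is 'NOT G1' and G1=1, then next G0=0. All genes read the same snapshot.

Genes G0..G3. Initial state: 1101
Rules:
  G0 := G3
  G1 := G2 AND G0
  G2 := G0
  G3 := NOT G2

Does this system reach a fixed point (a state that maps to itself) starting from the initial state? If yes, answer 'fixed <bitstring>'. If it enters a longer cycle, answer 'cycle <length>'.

Step 0: 1101
Step 1: G0=G3=1 G1=G2&G0=0&1=0 G2=G0=1 G3=NOT G2=NOT 0=1 -> 1011
Step 2: G0=G3=1 G1=G2&G0=1&1=1 G2=G0=1 G3=NOT G2=NOT 1=0 -> 1110
Step 3: G0=G3=0 G1=G2&G0=1&1=1 G2=G0=1 G3=NOT G2=NOT 1=0 -> 0110
Step 4: G0=G3=0 G1=G2&G0=1&0=0 G2=G0=0 G3=NOT G2=NOT 1=0 -> 0000
Step 5: G0=G3=0 G1=G2&G0=0&0=0 G2=G0=0 G3=NOT G2=NOT 0=1 -> 0001
Step 6: G0=G3=1 G1=G2&G0=0&0=0 G2=G0=0 G3=NOT G2=NOT 0=1 -> 1001
Step 7: G0=G3=1 G1=G2&G0=0&1=0 G2=G0=1 G3=NOT G2=NOT 0=1 -> 1011
Cycle of length 6 starting at step 1 -> no fixed point

Answer: cycle 6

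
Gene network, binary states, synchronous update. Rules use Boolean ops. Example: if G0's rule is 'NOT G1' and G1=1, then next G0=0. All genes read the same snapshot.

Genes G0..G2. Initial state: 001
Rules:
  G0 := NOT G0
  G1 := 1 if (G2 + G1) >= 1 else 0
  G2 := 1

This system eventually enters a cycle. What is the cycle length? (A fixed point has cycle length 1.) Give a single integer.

Answer: 2

Derivation:
Step 0: 001
Step 1: G0=NOT G0=NOT 0=1 G1=(1+0>=1)=1 G2=1(const) -> 111
Step 2: G0=NOT G0=NOT 1=0 G1=(1+1>=1)=1 G2=1(const) -> 011
Step 3: G0=NOT G0=NOT 0=1 G1=(1+1>=1)=1 G2=1(const) -> 111
State from step 3 equals state from step 1 -> cycle length 2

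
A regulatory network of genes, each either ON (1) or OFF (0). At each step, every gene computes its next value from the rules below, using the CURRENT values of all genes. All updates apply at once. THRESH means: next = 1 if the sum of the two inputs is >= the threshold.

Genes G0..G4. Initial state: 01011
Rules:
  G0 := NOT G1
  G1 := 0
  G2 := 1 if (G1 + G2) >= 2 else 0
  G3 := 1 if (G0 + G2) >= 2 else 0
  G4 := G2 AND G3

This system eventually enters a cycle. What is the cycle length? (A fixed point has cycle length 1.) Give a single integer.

Step 0: 01011
Step 1: G0=NOT G1=NOT 1=0 G1=0(const) G2=(1+0>=2)=0 G3=(0+0>=2)=0 G4=G2&G3=0&1=0 -> 00000
Step 2: G0=NOT G1=NOT 0=1 G1=0(const) G2=(0+0>=2)=0 G3=(0+0>=2)=0 G4=G2&G3=0&0=0 -> 10000
Step 3: G0=NOT G1=NOT 0=1 G1=0(const) G2=(0+0>=2)=0 G3=(1+0>=2)=0 G4=G2&G3=0&0=0 -> 10000
State from step 3 equals state from step 2 -> cycle length 1

Answer: 1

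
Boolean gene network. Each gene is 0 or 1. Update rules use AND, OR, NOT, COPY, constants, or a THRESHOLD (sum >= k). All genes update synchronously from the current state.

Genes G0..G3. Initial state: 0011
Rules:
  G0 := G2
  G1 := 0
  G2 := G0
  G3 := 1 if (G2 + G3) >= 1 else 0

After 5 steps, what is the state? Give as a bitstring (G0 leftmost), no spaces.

Step 1: G0=G2=1 G1=0(const) G2=G0=0 G3=(1+1>=1)=1 -> 1001
Step 2: G0=G2=0 G1=0(const) G2=G0=1 G3=(0+1>=1)=1 -> 0011
Step 3: G0=G2=1 G1=0(const) G2=G0=0 G3=(1+1>=1)=1 -> 1001
Step 4: G0=G2=0 G1=0(const) G2=G0=1 G3=(0+1>=1)=1 -> 0011
Step 5: G0=G2=1 G1=0(const) G2=G0=0 G3=(1+1>=1)=1 -> 1001

1001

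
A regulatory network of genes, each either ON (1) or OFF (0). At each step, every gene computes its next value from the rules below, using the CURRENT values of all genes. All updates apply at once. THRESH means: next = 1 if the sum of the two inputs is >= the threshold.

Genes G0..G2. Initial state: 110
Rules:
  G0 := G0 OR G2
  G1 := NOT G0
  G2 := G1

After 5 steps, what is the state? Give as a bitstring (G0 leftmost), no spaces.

Step 1: G0=G0|G2=1|0=1 G1=NOT G0=NOT 1=0 G2=G1=1 -> 101
Step 2: G0=G0|G2=1|1=1 G1=NOT G0=NOT 1=0 G2=G1=0 -> 100
Step 3: G0=G0|G2=1|0=1 G1=NOT G0=NOT 1=0 G2=G1=0 -> 100
Step 4: G0=G0|G2=1|0=1 G1=NOT G0=NOT 1=0 G2=G1=0 -> 100
Step 5: G0=G0|G2=1|0=1 G1=NOT G0=NOT 1=0 G2=G1=0 -> 100

100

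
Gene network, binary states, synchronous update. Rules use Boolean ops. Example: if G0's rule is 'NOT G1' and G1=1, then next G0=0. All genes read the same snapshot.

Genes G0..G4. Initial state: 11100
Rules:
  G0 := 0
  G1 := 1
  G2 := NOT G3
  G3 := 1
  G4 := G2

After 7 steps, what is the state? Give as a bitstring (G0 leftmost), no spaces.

Step 1: G0=0(const) G1=1(const) G2=NOT G3=NOT 0=1 G3=1(const) G4=G2=1 -> 01111
Step 2: G0=0(const) G1=1(const) G2=NOT G3=NOT 1=0 G3=1(const) G4=G2=1 -> 01011
Step 3: G0=0(const) G1=1(const) G2=NOT G3=NOT 1=0 G3=1(const) G4=G2=0 -> 01010
Step 4: G0=0(const) G1=1(const) G2=NOT G3=NOT 1=0 G3=1(const) G4=G2=0 -> 01010
Step 5: G0=0(const) G1=1(const) G2=NOT G3=NOT 1=0 G3=1(const) G4=G2=0 -> 01010
Step 6: G0=0(const) G1=1(const) G2=NOT G3=NOT 1=0 G3=1(const) G4=G2=0 -> 01010
Step 7: G0=0(const) G1=1(const) G2=NOT G3=NOT 1=0 G3=1(const) G4=G2=0 -> 01010

01010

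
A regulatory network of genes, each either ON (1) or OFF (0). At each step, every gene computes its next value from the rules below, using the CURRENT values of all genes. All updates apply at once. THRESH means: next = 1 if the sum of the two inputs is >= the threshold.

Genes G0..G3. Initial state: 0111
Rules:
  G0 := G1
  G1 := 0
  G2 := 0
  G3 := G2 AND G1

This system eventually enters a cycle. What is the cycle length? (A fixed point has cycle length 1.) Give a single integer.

Answer: 1

Derivation:
Step 0: 0111
Step 1: G0=G1=1 G1=0(const) G2=0(const) G3=G2&G1=1&1=1 -> 1001
Step 2: G0=G1=0 G1=0(const) G2=0(const) G3=G2&G1=0&0=0 -> 0000
Step 3: G0=G1=0 G1=0(const) G2=0(const) G3=G2&G1=0&0=0 -> 0000
State from step 3 equals state from step 2 -> cycle length 1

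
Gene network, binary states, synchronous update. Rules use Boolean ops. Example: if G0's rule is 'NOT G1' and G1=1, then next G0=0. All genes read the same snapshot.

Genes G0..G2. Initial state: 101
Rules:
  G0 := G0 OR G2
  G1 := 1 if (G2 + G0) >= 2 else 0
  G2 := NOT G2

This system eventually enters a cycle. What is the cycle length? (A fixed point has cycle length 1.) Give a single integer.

Step 0: 101
Step 1: G0=G0|G2=1|1=1 G1=(1+1>=2)=1 G2=NOT G2=NOT 1=0 -> 110
Step 2: G0=G0|G2=1|0=1 G1=(0+1>=2)=0 G2=NOT G2=NOT 0=1 -> 101
State from step 2 equals state from step 0 -> cycle length 2

Answer: 2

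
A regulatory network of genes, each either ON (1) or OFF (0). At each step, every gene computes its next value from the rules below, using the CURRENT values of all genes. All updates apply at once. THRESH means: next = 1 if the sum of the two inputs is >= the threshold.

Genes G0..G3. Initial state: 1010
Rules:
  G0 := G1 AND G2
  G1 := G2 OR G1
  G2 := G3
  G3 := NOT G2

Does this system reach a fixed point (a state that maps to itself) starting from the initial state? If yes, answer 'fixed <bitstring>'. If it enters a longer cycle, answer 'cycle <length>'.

Answer: cycle 4

Derivation:
Step 0: 1010
Step 1: G0=G1&G2=0&1=0 G1=G2|G1=1|0=1 G2=G3=0 G3=NOT G2=NOT 1=0 -> 0100
Step 2: G0=G1&G2=1&0=0 G1=G2|G1=0|1=1 G2=G3=0 G3=NOT G2=NOT 0=1 -> 0101
Step 3: G0=G1&G2=1&0=0 G1=G2|G1=0|1=1 G2=G3=1 G3=NOT G2=NOT 0=1 -> 0111
Step 4: G0=G1&G2=1&1=1 G1=G2|G1=1|1=1 G2=G3=1 G3=NOT G2=NOT 1=0 -> 1110
Step 5: G0=G1&G2=1&1=1 G1=G2|G1=1|1=1 G2=G3=0 G3=NOT G2=NOT 1=0 -> 1100
Step 6: G0=G1&G2=1&0=0 G1=G2|G1=0|1=1 G2=G3=0 G3=NOT G2=NOT 0=1 -> 0101
Cycle of length 4 starting at step 2 -> no fixed point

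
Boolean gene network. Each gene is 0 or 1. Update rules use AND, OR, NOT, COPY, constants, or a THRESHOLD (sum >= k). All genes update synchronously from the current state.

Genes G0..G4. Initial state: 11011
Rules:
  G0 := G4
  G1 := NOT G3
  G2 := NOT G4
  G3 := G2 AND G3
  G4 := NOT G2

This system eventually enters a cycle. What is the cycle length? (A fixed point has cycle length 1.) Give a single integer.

Step 0: 11011
Step 1: G0=G4=1 G1=NOT G3=NOT 1=0 G2=NOT G4=NOT 1=0 G3=G2&G3=0&1=0 G4=NOT G2=NOT 0=1 -> 10001
Step 2: G0=G4=1 G1=NOT G3=NOT 0=1 G2=NOT G4=NOT 1=0 G3=G2&G3=0&0=0 G4=NOT G2=NOT 0=1 -> 11001
Step 3: G0=G4=1 G1=NOT G3=NOT 0=1 G2=NOT G4=NOT 1=0 G3=G2&G3=0&0=0 G4=NOT G2=NOT 0=1 -> 11001
State from step 3 equals state from step 2 -> cycle length 1

Answer: 1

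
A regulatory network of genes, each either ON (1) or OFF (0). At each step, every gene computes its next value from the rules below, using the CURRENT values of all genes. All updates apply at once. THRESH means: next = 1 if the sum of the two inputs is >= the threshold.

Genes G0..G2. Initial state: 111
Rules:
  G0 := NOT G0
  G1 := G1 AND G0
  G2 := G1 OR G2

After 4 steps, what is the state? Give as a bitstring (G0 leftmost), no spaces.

Step 1: G0=NOT G0=NOT 1=0 G1=G1&G0=1&1=1 G2=G1|G2=1|1=1 -> 011
Step 2: G0=NOT G0=NOT 0=1 G1=G1&G0=1&0=0 G2=G1|G2=1|1=1 -> 101
Step 3: G0=NOT G0=NOT 1=0 G1=G1&G0=0&1=0 G2=G1|G2=0|1=1 -> 001
Step 4: G0=NOT G0=NOT 0=1 G1=G1&G0=0&0=0 G2=G1|G2=0|1=1 -> 101

101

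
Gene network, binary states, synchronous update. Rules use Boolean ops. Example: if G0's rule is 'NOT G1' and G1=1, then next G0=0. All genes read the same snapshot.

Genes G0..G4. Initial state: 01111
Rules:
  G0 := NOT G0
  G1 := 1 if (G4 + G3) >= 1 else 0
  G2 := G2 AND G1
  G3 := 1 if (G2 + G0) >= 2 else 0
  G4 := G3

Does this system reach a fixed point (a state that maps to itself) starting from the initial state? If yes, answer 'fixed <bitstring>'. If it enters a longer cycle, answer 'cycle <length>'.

Step 0: 01111
Step 1: G0=NOT G0=NOT 0=1 G1=(1+1>=1)=1 G2=G2&G1=1&1=1 G3=(1+0>=2)=0 G4=G3=1 -> 11101
Step 2: G0=NOT G0=NOT 1=0 G1=(1+0>=1)=1 G2=G2&G1=1&1=1 G3=(1+1>=2)=1 G4=G3=0 -> 01110
Step 3: G0=NOT G0=NOT 0=1 G1=(0+1>=1)=1 G2=G2&G1=1&1=1 G3=(1+0>=2)=0 G4=G3=1 -> 11101
Cycle of length 2 starting at step 1 -> no fixed point

Answer: cycle 2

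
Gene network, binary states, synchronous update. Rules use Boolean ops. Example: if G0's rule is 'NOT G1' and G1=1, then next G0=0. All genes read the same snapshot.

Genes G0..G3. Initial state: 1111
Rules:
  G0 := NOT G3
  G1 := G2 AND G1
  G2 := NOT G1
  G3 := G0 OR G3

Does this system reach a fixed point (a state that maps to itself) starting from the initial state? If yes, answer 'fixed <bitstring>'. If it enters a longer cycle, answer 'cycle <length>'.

Answer: fixed 0011

Derivation:
Step 0: 1111
Step 1: G0=NOT G3=NOT 1=0 G1=G2&G1=1&1=1 G2=NOT G1=NOT 1=0 G3=G0|G3=1|1=1 -> 0101
Step 2: G0=NOT G3=NOT 1=0 G1=G2&G1=0&1=0 G2=NOT G1=NOT 1=0 G3=G0|G3=0|1=1 -> 0001
Step 3: G0=NOT G3=NOT 1=0 G1=G2&G1=0&0=0 G2=NOT G1=NOT 0=1 G3=G0|G3=0|1=1 -> 0011
Step 4: G0=NOT G3=NOT 1=0 G1=G2&G1=1&0=0 G2=NOT G1=NOT 0=1 G3=G0|G3=0|1=1 -> 0011
Fixed point reached at step 3: 0011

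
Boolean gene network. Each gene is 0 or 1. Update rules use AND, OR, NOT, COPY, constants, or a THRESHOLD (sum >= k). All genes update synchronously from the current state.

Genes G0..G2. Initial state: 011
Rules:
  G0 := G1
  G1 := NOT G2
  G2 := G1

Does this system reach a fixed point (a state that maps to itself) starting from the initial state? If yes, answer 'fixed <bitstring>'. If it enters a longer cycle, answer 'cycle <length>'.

Step 0: 011
Step 1: G0=G1=1 G1=NOT G2=NOT 1=0 G2=G1=1 -> 101
Step 2: G0=G1=0 G1=NOT G2=NOT 1=0 G2=G1=0 -> 000
Step 3: G0=G1=0 G1=NOT G2=NOT 0=1 G2=G1=0 -> 010
Step 4: G0=G1=1 G1=NOT G2=NOT 0=1 G2=G1=1 -> 111
Step 5: G0=G1=1 G1=NOT G2=NOT 1=0 G2=G1=1 -> 101
Cycle of length 4 starting at step 1 -> no fixed point

Answer: cycle 4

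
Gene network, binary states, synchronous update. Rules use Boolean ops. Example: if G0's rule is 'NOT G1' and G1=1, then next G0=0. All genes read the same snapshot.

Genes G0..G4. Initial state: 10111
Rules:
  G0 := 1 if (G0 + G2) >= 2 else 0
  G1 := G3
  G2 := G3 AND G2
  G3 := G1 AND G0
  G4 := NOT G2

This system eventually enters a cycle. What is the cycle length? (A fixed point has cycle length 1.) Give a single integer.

Step 0: 10111
Step 1: G0=(1+1>=2)=1 G1=G3=1 G2=G3&G2=1&1=1 G3=G1&G0=0&1=0 G4=NOT G2=NOT 1=0 -> 11100
Step 2: G0=(1+1>=2)=1 G1=G3=0 G2=G3&G2=0&1=0 G3=G1&G0=1&1=1 G4=NOT G2=NOT 1=0 -> 10010
Step 3: G0=(1+0>=2)=0 G1=G3=1 G2=G3&G2=1&0=0 G3=G1&G0=0&1=0 G4=NOT G2=NOT 0=1 -> 01001
Step 4: G0=(0+0>=2)=0 G1=G3=0 G2=G3&G2=0&0=0 G3=G1&G0=1&0=0 G4=NOT G2=NOT 0=1 -> 00001
Step 5: G0=(0+0>=2)=0 G1=G3=0 G2=G3&G2=0&0=0 G3=G1&G0=0&0=0 G4=NOT G2=NOT 0=1 -> 00001
State from step 5 equals state from step 4 -> cycle length 1

Answer: 1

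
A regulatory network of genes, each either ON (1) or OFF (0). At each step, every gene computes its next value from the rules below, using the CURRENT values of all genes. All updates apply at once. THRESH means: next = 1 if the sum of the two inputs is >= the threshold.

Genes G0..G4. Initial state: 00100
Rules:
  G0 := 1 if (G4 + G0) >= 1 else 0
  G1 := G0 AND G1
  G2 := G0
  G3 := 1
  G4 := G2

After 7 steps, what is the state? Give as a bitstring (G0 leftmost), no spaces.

Step 1: G0=(0+0>=1)=0 G1=G0&G1=0&0=0 G2=G0=0 G3=1(const) G4=G2=1 -> 00011
Step 2: G0=(1+0>=1)=1 G1=G0&G1=0&0=0 G2=G0=0 G3=1(const) G4=G2=0 -> 10010
Step 3: G0=(0+1>=1)=1 G1=G0&G1=1&0=0 G2=G0=1 G3=1(const) G4=G2=0 -> 10110
Step 4: G0=(0+1>=1)=1 G1=G0&G1=1&0=0 G2=G0=1 G3=1(const) G4=G2=1 -> 10111
Step 5: G0=(1+1>=1)=1 G1=G0&G1=1&0=0 G2=G0=1 G3=1(const) G4=G2=1 -> 10111
Step 6: G0=(1+1>=1)=1 G1=G0&G1=1&0=0 G2=G0=1 G3=1(const) G4=G2=1 -> 10111
Step 7: G0=(1+1>=1)=1 G1=G0&G1=1&0=0 G2=G0=1 G3=1(const) G4=G2=1 -> 10111

10111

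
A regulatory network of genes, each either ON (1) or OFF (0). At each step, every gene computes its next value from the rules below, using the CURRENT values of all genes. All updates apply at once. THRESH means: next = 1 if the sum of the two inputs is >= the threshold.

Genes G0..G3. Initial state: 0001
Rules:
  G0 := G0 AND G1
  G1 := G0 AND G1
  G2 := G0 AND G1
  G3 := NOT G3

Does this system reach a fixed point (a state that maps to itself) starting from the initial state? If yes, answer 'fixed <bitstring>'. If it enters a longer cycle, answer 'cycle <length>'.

Step 0: 0001
Step 1: G0=G0&G1=0&0=0 G1=G0&G1=0&0=0 G2=G0&G1=0&0=0 G3=NOT G3=NOT 1=0 -> 0000
Step 2: G0=G0&G1=0&0=0 G1=G0&G1=0&0=0 G2=G0&G1=0&0=0 G3=NOT G3=NOT 0=1 -> 0001
Cycle of length 2 starting at step 0 -> no fixed point

Answer: cycle 2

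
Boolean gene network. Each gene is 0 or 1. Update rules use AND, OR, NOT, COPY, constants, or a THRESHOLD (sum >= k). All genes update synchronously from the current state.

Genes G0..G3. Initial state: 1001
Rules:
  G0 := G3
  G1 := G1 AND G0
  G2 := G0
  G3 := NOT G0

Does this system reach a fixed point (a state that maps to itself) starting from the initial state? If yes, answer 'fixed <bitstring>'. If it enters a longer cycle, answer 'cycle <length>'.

Step 0: 1001
Step 1: G0=G3=1 G1=G1&G0=0&1=0 G2=G0=1 G3=NOT G0=NOT 1=0 -> 1010
Step 2: G0=G3=0 G1=G1&G0=0&1=0 G2=G0=1 G3=NOT G0=NOT 1=0 -> 0010
Step 3: G0=G3=0 G1=G1&G0=0&0=0 G2=G0=0 G3=NOT G0=NOT 0=1 -> 0001
Step 4: G0=G3=1 G1=G1&G0=0&0=0 G2=G0=0 G3=NOT G0=NOT 0=1 -> 1001
Cycle of length 4 starting at step 0 -> no fixed point

Answer: cycle 4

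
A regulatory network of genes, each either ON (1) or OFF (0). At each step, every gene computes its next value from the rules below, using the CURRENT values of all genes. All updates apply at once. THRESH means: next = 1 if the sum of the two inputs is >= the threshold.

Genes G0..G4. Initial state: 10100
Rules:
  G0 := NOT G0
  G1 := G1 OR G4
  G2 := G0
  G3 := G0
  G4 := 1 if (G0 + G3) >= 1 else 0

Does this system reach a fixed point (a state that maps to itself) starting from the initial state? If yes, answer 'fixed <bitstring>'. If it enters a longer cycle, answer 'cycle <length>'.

Answer: cycle 2

Derivation:
Step 0: 10100
Step 1: G0=NOT G0=NOT 1=0 G1=G1|G4=0|0=0 G2=G0=1 G3=G0=1 G4=(1+0>=1)=1 -> 00111
Step 2: G0=NOT G0=NOT 0=1 G1=G1|G4=0|1=1 G2=G0=0 G3=G0=0 G4=(0+1>=1)=1 -> 11001
Step 3: G0=NOT G0=NOT 1=0 G1=G1|G4=1|1=1 G2=G0=1 G3=G0=1 G4=(1+0>=1)=1 -> 01111
Step 4: G0=NOT G0=NOT 0=1 G1=G1|G4=1|1=1 G2=G0=0 G3=G0=0 G4=(0+1>=1)=1 -> 11001
Cycle of length 2 starting at step 2 -> no fixed point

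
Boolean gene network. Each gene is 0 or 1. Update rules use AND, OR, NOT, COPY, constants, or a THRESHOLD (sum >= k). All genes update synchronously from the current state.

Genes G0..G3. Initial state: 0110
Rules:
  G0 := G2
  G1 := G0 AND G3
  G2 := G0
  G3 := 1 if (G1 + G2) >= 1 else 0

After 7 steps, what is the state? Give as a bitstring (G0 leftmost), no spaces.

Step 1: G0=G2=1 G1=G0&G3=0&0=0 G2=G0=0 G3=(1+1>=1)=1 -> 1001
Step 2: G0=G2=0 G1=G0&G3=1&1=1 G2=G0=1 G3=(0+0>=1)=0 -> 0110
Step 3: G0=G2=1 G1=G0&G3=0&0=0 G2=G0=0 G3=(1+1>=1)=1 -> 1001
Step 4: G0=G2=0 G1=G0&G3=1&1=1 G2=G0=1 G3=(0+0>=1)=0 -> 0110
Step 5: G0=G2=1 G1=G0&G3=0&0=0 G2=G0=0 G3=(1+1>=1)=1 -> 1001
Step 6: G0=G2=0 G1=G0&G3=1&1=1 G2=G0=1 G3=(0+0>=1)=0 -> 0110
Step 7: G0=G2=1 G1=G0&G3=0&0=0 G2=G0=0 G3=(1+1>=1)=1 -> 1001

1001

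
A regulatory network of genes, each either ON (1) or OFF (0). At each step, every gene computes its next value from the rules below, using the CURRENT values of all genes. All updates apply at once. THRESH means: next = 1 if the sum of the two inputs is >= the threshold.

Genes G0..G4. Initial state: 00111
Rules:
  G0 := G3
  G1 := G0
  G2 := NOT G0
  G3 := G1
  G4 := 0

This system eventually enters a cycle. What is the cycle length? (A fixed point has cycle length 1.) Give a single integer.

Step 0: 00111
Step 1: G0=G3=1 G1=G0=0 G2=NOT G0=NOT 0=1 G3=G1=0 G4=0(const) -> 10100
Step 2: G0=G3=0 G1=G0=1 G2=NOT G0=NOT 1=0 G3=G1=0 G4=0(const) -> 01000
Step 3: G0=G3=0 G1=G0=0 G2=NOT G0=NOT 0=1 G3=G1=1 G4=0(const) -> 00110
Step 4: G0=G3=1 G1=G0=0 G2=NOT G0=NOT 0=1 G3=G1=0 G4=0(const) -> 10100
State from step 4 equals state from step 1 -> cycle length 3

Answer: 3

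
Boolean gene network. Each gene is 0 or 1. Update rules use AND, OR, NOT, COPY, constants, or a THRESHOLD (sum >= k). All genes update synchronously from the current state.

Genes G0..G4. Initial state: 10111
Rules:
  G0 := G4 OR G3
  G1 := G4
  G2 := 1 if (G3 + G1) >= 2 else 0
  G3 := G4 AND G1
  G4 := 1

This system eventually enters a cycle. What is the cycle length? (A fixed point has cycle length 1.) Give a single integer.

Answer: 1

Derivation:
Step 0: 10111
Step 1: G0=G4|G3=1|1=1 G1=G4=1 G2=(1+0>=2)=0 G3=G4&G1=1&0=0 G4=1(const) -> 11001
Step 2: G0=G4|G3=1|0=1 G1=G4=1 G2=(0+1>=2)=0 G3=G4&G1=1&1=1 G4=1(const) -> 11011
Step 3: G0=G4|G3=1|1=1 G1=G4=1 G2=(1+1>=2)=1 G3=G4&G1=1&1=1 G4=1(const) -> 11111
Step 4: G0=G4|G3=1|1=1 G1=G4=1 G2=(1+1>=2)=1 G3=G4&G1=1&1=1 G4=1(const) -> 11111
State from step 4 equals state from step 3 -> cycle length 1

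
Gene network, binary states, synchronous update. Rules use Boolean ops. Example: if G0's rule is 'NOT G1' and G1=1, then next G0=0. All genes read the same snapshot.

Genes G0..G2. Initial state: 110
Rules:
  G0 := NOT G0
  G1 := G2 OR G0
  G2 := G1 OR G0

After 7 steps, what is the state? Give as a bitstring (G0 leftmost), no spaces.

Step 1: G0=NOT G0=NOT 1=0 G1=G2|G0=0|1=1 G2=G1|G0=1|1=1 -> 011
Step 2: G0=NOT G0=NOT 0=1 G1=G2|G0=1|0=1 G2=G1|G0=1|0=1 -> 111
Step 3: G0=NOT G0=NOT 1=0 G1=G2|G0=1|1=1 G2=G1|G0=1|1=1 -> 011
Step 4: G0=NOT G0=NOT 0=1 G1=G2|G0=1|0=1 G2=G1|G0=1|0=1 -> 111
Step 5: G0=NOT G0=NOT 1=0 G1=G2|G0=1|1=1 G2=G1|G0=1|1=1 -> 011
Step 6: G0=NOT G0=NOT 0=1 G1=G2|G0=1|0=1 G2=G1|G0=1|0=1 -> 111
Step 7: G0=NOT G0=NOT 1=0 G1=G2|G0=1|1=1 G2=G1|G0=1|1=1 -> 011

011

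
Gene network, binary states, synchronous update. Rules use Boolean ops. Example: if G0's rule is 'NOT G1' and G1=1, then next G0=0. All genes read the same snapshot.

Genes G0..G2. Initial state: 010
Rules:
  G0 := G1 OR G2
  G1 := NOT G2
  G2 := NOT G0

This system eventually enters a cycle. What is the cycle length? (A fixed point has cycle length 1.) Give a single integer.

Answer: 3

Derivation:
Step 0: 010
Step 1: G0=G1|G2=1|0=1 G1=NOT G2=NOT 0=1 G2=NOT G0=NOT 0=1 -> 111
Step 2: G0=G1|G2=1|1=1 G1=NOT G2=NOT 1=0 G2=NOT G0=NOT 1=0 -> 100
Step 3: G0=G1|G2=0|0=0 G1=NOT G2=NOT 0=1 G2=NOT G0=NOT 1=0 -> 010
State from step 3 equals state from step 0 -> cycle length 3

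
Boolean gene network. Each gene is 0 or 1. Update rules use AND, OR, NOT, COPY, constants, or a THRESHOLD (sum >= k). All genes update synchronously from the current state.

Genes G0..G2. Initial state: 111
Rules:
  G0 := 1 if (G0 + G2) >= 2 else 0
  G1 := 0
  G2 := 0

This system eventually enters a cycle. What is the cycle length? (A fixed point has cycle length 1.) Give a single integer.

Step 0: 111
Step 1: G0=(1+1>=2)=1 G1=0(const) G2=0(const) -> 100
Step 2: G0=(1+0>=2)=0 G1=0(const) G2=0(const) -> 000
Step 3: G0=(0+0>=2)=0 G1=0(const) G2=0(const) -> 000
State from step 3 equals state from step 2 -> cycle length 1

Answer: 1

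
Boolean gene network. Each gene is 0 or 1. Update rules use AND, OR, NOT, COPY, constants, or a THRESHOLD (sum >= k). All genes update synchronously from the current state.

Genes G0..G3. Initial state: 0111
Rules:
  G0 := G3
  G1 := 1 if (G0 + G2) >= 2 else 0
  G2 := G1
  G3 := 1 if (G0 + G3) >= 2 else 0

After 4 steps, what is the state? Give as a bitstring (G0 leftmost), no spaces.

Step 1: G0=G3=1 G1=(0+1>=2)=0 G2=G1=1 G3=(0+1>=2)=0 -> 1010
Step 2: G0=G3=0 G1=(1+1>=2)=1 G2=G1=0 G3=(1+0>=2)=0 -> 0100
Step 3: G0=G3=0 G1=(0+0>=2)=0 G2=G1=1 G3=(0+0>=2)=0 -> 0010
Step 4: G0=G3=0 G1=(0+1>=2)=0 G2=G1=0 G3=(0+0>=2)=0 -> 0000

0000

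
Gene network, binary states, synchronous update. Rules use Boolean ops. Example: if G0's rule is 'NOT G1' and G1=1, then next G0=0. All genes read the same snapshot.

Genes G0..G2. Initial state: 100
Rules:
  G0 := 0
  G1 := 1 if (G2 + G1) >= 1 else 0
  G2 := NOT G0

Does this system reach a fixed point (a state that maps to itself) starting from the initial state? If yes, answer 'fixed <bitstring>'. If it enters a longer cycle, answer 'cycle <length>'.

Answer: fixed 011

Derivation:
Step 0: 100
Step 1: G0=0(const) G1=(0+0>=1)=0 G2=NOT G0=NOT 1=0 -> 000
Step 2: G0=0(const) G1=(0+0>=1)=0 G2=NOT G0=NOT 0=1 -> 001
Step 3: G0=0(const) G1=(1+0>=1)=1 G2=NOT G0=NOT 0=1 -> 011
Step 4: G0=0(const) G1=(1+1>=1)=1 G2=NOT G0=NOT 0=1 -> 011
Fixed point reached at step 3: 011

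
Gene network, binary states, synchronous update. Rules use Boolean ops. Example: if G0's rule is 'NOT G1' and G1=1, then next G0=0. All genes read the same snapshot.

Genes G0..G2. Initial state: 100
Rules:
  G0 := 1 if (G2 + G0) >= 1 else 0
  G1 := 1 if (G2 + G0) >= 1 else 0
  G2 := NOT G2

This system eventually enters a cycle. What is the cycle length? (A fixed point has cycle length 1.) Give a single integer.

Step 0: 100
Step 1: G0=(0+1>=1)=1 G1=(0+1>=1)=1 G2=NOT G2=NOT 0=1 -> 111
Step 2: G0=(1+1>=1)=1 G1=(1+1>=1)=1 G2=NOT G2=NOT 1=0 -> 110
Step 3: G0=(0+1>=1)=1 G1=(0+1>=1)=1 G2=NOT G2=NOT 0=1 -> 111
State from step 3 equals state from step 1 -> cycle length 2

Answer: 2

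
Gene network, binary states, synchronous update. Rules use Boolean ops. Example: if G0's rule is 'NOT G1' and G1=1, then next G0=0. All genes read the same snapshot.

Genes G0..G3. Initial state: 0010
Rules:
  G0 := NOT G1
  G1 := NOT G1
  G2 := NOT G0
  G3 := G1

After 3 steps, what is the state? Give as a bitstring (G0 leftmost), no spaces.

Step 1: G0=NOT G1=NOT 0=1 G1=NOT G1=NOT 0=1 G2=NOT G0=NOT 0=1 G3=G1=0 -> 1110
Step 2: G0=NOT G1=NOT 1=0 G1=NOT G1=NOT 1=0 G2=NOT G0=NOT 1=0 G3=G1=1 -> 0001
Step 3: G0=NOT G1=NOT 0=1 G1=NOT G1=NOT 0=1 G2=NOT G0=NOT 0=1 G3=G1=0 -> 1110

1110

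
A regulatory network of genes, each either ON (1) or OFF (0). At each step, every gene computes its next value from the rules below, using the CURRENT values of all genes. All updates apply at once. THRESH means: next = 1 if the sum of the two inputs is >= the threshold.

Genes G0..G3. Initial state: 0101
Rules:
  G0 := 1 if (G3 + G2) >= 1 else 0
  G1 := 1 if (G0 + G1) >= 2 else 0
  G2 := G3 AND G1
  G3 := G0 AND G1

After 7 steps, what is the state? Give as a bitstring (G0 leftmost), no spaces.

Step 1: G0=(1+0>=1)=1 G1=(0+1>=2)=0 G2=G3&G1=1&1=1 G3=G0&G1=0&1=0 -> 1010
Step 2: G0=(0+1>=1)=1 G1=(1+0>=2)=0 G2=G3&G1=0&0=0 G3=G0&G1=1&0=0 -> 1000
Step 3: G0=(0+0>=1)=0 G1=(1+0>=2)=0 G2=G3&G1=0&0=0 G3=G0&G1=1&0=0 -> 0000
Step 4: G0=(0+0>=1)=0 G1=(0+0>=2)=0 G2=G3&G1=0&0=0 G3=G0&G1=0&0=0 -> 0000
Step 5: G0=(0+0>=1)=0 G1=(0+0>=2)=0 G2=G3&G1=0&0=0 G3=G0&G1=0&0=0 -> 0000
Step 6: G0=(0+0>=1)=0 G1=(0+0>=2)=0 G2=G3&G1=0&0=0 G3=G0&G1=0&0=0 -> 0000
Step 7: G0=(0+0>=1)=0 G1=(0+0>=2)=0 G2=G3&G1=0&0=0 G3=G0&G1=0&0=0 -> 0000

0000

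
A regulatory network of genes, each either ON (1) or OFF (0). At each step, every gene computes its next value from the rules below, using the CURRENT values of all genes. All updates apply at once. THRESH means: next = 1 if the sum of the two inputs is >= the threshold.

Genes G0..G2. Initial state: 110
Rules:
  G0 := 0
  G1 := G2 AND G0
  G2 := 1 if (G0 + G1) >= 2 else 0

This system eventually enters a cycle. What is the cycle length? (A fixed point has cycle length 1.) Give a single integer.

Step 0: 110
Step 1: G0=0(const) G1=G2&G0=0&1=0 G2=(1+1>=2)=1 -> 001
Step 2: G0=0(const) G1=G2&G0=1&0=0 G2=(0+0>=2)=0 -> 000
Step 3: G0=0(const) G1=G2&G0=0&0=0 G2=(0+0>=2)=0 -> 000
State from step 3 equals state from step 2 -> cycle length 1

Answer: 1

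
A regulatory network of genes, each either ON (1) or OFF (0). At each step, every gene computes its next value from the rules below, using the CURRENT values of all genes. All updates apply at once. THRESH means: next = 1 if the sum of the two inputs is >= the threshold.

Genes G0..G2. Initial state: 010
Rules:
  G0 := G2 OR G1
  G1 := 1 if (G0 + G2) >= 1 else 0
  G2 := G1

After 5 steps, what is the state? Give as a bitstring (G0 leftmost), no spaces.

Step 1: G0=G2|G1=0|1=1 G1=(0+0>=1)=0 G2=G1=1 -> 101
Step 2: G0=G2|G1=1|0=1 G1=(1+1>=1)=1 G2=G1=0 -> 110
Step 3: G0=G2|G1=0|1=1 G1=(1+0>=1)=1 G2=G1=1 -> 111
Step 4: G0=G2|G1=1|1=1 G1=(1+1>=1)=1 G2=G1=1 -> 111
Step 5: G0=G2|G1=1|1=1 G1=(1+1>=1)=1 G2=G1=1 -> 111

111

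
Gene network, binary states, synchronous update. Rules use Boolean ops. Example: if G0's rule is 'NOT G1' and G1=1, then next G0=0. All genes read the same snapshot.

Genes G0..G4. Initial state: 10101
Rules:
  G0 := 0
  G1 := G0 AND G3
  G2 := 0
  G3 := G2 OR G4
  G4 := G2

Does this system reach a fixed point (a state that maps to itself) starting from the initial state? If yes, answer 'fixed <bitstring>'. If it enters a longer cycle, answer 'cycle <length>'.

Answer: fixed 00000

Derivation:
Step 0: 10101
Step 1: G0=0(const) G1=G0&G3=1&0=0 G2=0(const) G3=G2|G4=1|1=1 G4=G2=1 -> 00011
Step 2: G0=0(const) G1=G0&G3=0&1=0 G2=0(const) G3=G2|G4=0|1=1 G4=G2=0 -> 00010
Step 3: G0=0(const) G1=G0&G3=0&1=0 G2=0(const) G3=G2|G4=0|0=0 G4=G2=0 -> 00000
Step 4: G0=0(const) G1=G0&G3=0&0=0 G2=0(const) G3=G2|G4=0|0=0 G4=G2=0 -> 00000
Fixed point reached at step 3: 00000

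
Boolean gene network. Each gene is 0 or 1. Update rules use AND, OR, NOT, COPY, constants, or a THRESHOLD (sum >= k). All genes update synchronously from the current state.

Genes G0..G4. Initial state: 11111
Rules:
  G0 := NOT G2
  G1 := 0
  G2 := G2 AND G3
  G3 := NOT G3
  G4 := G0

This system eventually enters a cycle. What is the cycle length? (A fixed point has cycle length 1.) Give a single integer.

Step 0: 11111
Step 1: G0=NOT G2=NOT 1=0 G1=0(const) G2=G2&G3=1&1=1 G3=NOT G3=NOT 1=0 G4=G0=1 -> 00101
Step 2: G0=NOT G2=NOT 1=0 G1=0(const) G2=G2&G3=1&0=0 G3=NOT G3=NOT 0=1 G4=G0=0 -> 00010
Step 3: G0=NOT G2=NOT 0=1 G1=0(const) G2=G2&G3=0&1=0 G3=NOT G3=NOT 1=0 G4=G0=0 -> 10000
Step 4: G0=NOT G2=NOT 0=1 G1=0(const) G2=G2&G3=0&0=0 G3=NOT G3=NOT 0=1 G4=G0=1 -> 10011
Step 5: G0=NOT G2=NOT 0=1 G1=0(const) G2=G2&G3=0&1=0 G3=NOT G3=NOT 1=0 G4=G0=1 -> 10001
Step 6: G0=NOT G2=NOT 0=1 G1=0(const) G2=G2&G3=0&0=0 G3=NOT G3=NOT 0=1 G4=G0=1 -> 10011
State from step 6 equals state from step 4 -> cycle length 2

Answer: 2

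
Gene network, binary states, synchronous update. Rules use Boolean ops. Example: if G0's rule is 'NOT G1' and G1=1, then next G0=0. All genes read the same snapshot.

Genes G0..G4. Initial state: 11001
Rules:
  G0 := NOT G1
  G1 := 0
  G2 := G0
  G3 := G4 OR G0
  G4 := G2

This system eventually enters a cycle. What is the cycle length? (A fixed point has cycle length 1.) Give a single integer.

Answer: 1

Derivation:
Step 0: 11001
Step 1: G0=NOT G1=NOT 1=0 G1=0(const) G2=G0=1 G3=G4|G0=1|1=1 G4=G2=0 -> 00110
Step 2: G0=NOT G1=NOT 0=1 G1=0(const) G2=G0=0 G3=G4|G0=0|0=0 G4=G2=1 -> 10001
Step 3: G0=NOT G1=NOT 0=1 G1=0(const) G2=G0=1 G3=G4|G0=1|1=1 G4=G2=0 -> 10110
Step 4: G0=NOT G1=NOT 0=1 G1=0(const) G2=G0=1 G3=G4|G0=0|1=1 G4=G2=1 -> 10111
Step 5: G0=NOT G1=NOT 0=1 G1=0(const) G2=G0=1 G3=G4|G0=1|1=1 G4=G2=1 -> 10111
State from step 5 equals state from step 4 -> cycle length 1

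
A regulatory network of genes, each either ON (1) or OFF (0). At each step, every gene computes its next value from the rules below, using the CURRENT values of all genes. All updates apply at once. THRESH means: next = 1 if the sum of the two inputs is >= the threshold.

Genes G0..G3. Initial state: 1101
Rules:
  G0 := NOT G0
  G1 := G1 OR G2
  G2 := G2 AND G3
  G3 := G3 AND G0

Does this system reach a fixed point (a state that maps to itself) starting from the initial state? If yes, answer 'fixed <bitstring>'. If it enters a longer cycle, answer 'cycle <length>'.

Step 0: 1101
Step 1: G0=NOT G0=NOT 1=0 G1=G1|G2=1|0=1 G2=G2&G3=0&1=0 G3=G3&G0=1&1=1 -> 0101
Step 2: G0=NOT G0=NOT 0=1 G1=G1|G2=1|0=1 G2=G2&G3=0&1=0 G3=G3&G0=1&0=0 -> 1100
Step 3: G0=NOT G0=NOT 1=0 G1=G1|G2=1|0=1 G2=G2&G3=0&0=0 G3=G3&G0=0&1=0 -> 0100
Step 4: G0=NOT G0=NOT 0=1 G1=G1|G2=1|0=1 G2=G2&G3=0&0=0 G3=G3&G0=0&0=0 -> 1100
Cycle of length 2 starting at step 2 -> no fixed point

Answer: cycle 2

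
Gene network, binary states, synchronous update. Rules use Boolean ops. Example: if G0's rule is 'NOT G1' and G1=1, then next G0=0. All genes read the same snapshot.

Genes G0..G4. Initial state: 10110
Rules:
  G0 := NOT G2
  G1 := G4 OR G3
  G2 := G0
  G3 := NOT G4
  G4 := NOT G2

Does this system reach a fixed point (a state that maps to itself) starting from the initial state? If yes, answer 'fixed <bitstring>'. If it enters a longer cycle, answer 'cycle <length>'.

Step 0: 10110
Step 1: G0=NOT G2=NOT 1=0 G1=G4|G3=0|1=1 G2=G0=1 G3=NOT G4=NOT 0=1 G4=NOT G2=NOT 1=0 -> 01110
Step 2: G0=NOT G2=NOT 1=0 G1=G4|G3=0|1=1 G2=G0=0 G3=NOT G4=NOT 0=1 G4=NOT G2=NOT 1=0 -> 01010
Step 3: G0=NOT G2=NOT 0=1 G1=G4|G3=0|1=1 G2=G0=0 G3=NOT G4=NOT 0=1 G4=NOT G2=NOT 0=1 -> 11011
Step 4: G0=NOT G2=NOT 0=1 G1=G4|G3=1|1=1 G2=G0=1 G3=NOT G4=NOT 1=0 G4=NOT G2=NOT 0=1 -> 11101
Step 5: G0=NOT G2=NOT 1=0 G1=G4|G3=1|0=1 G2=G0=1 G3=NOT G4=NOT 1=0 G4=NOT G2=NOT 1=0 -> 01100
Step 6: G0=NOT G2=NOT 1=0 G1=G4|G3=0|0=0 G2=G0=0 G3=NOT G4=NOT 0=1 G4=NOT G2=NOT 1=0 -> 00010
Step 7: G0=NOT G2=NOT 0=1 G1=G4|G3=0|1=1 G2=G0=0 G3=NOT G4=NOT 0=1 G4=NOT G2=NOT 0=1 -> 11011
Cycle of length 4 starting at step 3 -> no fixed point

Answer: cycle 4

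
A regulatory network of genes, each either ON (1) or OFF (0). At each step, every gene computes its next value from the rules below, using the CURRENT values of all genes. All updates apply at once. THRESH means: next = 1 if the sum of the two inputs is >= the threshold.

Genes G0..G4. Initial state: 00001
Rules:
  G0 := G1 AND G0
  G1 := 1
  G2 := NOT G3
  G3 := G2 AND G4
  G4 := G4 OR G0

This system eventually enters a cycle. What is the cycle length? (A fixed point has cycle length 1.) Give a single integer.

Answer: 4

Derivation:
Step 0: 00001
Step 1: G0=G1&G0=0&0=0 G1=1(const) G2=NOT G3=NOT 0=1 G3=G2&G4=0&1=0 G4=G4|G0=1|0=1 -> 01101
Step 2: G0=G1&G0=1&0=0 G1=1(const) G2=NOT G3=NOT 0=1 G3=G2&G4=1&1=1 G4=G4|G0=1|0=1 -> 01111
Step 3: G0=G1&G0=1&0=0 G1=1(const) G2=NOT G3=NOT 1=0 G3=G2&G4=1&1=1 G4=G4|G0=1|0=1 -> 01011
Step 4: G0=G1&G0=1&0=0 G1=1(const) G2=NOT G3=NOT 1=0 G3=G2&G4=0&1=0 G4=G4|G0=1|0=1 -> 01001
Step 5: G0=G1&G0=1&0=0 G1=1(const) G2=NOT G3=NOT 0=1 G3=G2&G4=0&1=0 G4=G4|G0=1|0=1 -> 01101
State from step 5 equals state from step 1 -> cycle length 4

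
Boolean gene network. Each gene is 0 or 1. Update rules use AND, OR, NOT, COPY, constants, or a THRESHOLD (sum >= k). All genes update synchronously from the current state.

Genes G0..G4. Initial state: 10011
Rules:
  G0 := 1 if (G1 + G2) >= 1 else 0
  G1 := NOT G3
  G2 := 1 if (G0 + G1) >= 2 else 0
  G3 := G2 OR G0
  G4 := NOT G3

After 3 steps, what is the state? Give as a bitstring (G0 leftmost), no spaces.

Step 1: G0=(0+0>=1)=0 G1=NOT G3=NOT 1=0 G2=(1+0>=2)=0 G3=G2|G0=0|1=1 G4=NOT G3=NOT 1=0 -> 00010
Step 2: G0=(0+0>=1)=0 G1=NOT G3=NOT 1=0 G2=(0+0>=2)=0 G3=G2|G0=0|0=0 G4=NOT G3=NOT 1=0 -> 00000
Step 3: G0=(0+0>=1)=0 G1=NOT G3=NOT 0=1 G2=(0+0>=2)=0 G3=G2|G0=0|0=0 G4=NOT G3=NOT 0=1 -> 01001

01001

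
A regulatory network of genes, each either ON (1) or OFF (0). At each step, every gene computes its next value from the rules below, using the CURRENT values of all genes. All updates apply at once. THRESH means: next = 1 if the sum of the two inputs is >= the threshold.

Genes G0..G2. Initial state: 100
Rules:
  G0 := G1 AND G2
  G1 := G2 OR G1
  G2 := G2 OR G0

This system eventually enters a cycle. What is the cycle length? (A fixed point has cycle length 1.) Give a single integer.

Answer: 1

Derivation:
Step 0: 100
Step 1: G0=G1&G2=0&0=0 G1=G2|G1=0|0=0 G2=G2|G0=0|1=1 -> 001
Step 2: G0=G1&G2=0&1=0 G1=G2|G1=1|0=1 G2=G2|G0=1|0=1 -> 011
Step 3: G0=G1&G2=1&1=1 G1=G2|G1=1|1=1 G2=G2|G0=1|0=1 -> 111
Step 4: G0=G1&G2=1&1=1 G1=G2|G1=1|1=1 G2=G2|G0=1|1=1 -> 111
State from step 4 equals state from step 3 -> cycle length 1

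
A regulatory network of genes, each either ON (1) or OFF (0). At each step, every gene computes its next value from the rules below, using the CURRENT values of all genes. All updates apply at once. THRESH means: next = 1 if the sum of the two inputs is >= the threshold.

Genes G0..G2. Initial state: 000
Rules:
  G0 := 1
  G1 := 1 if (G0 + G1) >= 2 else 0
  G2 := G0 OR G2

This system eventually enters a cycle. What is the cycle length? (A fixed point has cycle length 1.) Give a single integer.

Answer: 1

Derivation:
Step 0: 000
Step 1: G0=1(const) G1=(0+0>=2)=0 G2=G0|G2=0|0=0 -> 100
Step 2: G0=1(const) G1=(1+0>=2)=0 G2=G0|G2=1|0=1 -> 101
Step 3: G0=1(const) G1=(1+0>=2)=0 G2=G0|G2=1|1=1 -> 101
State from step 3 equals state from step 2 -> cycle length 1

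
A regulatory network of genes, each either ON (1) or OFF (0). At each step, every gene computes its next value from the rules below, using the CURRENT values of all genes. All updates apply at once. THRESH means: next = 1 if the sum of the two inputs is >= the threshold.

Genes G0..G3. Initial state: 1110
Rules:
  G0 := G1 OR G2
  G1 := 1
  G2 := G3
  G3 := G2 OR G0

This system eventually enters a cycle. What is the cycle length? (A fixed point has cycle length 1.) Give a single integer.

Answer: 1

Derivation:
Step 0: 1110
Step 1: G0=G1|G2=1|1=1 G1=1(const) G2=G3=0 G3=G2|G0=1|1=1 -> 1101
Step 2: G0=G1|G2=1|0=1 G1=1(const) G2=G3=1 G3=G2|G0=0|1=1 -> 1111
Step 3: G0=G1|G2=1|1=1 G1=1(const) G2=G3=1 G3=G2|G0=1|1=1 -> 1111
State from step 3 equals state from step 2 -> cycle length 1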